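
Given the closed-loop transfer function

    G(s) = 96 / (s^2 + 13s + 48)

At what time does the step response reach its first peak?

t_p ≈ 1.310 s

Comparing s^2 + 13s + 48 to s^2 + 2ζωₙs + ωₙ²: ωₙ = √48 ≈ 6.928 rad/s and ζ = 13/(2·√48) ≈ 0.9382.
ζωₙ = 13/2 = 6.5, so ω_d = ωₙ√(1−ζ²) = √(ωₙ² − (ζωₙ)²) = √(48 − 6.5²) = √5.75 ≈ 2.398 rad/s.
t_p = π/ω_d = π/2.398 ≈ 1.310 s.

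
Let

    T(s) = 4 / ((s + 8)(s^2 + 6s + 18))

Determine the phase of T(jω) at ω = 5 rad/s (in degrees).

At s = j5: numerator = 4, denominator = -206 + j205.
∠T = ∠num − ∠den = 0° − (135.14°) = -135.1°.

∠T(j5) ≈ -135.1°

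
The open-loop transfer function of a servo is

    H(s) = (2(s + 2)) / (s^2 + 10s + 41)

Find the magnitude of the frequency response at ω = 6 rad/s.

Substitute s = j6: numerator = 4 + j12, denominator = 5 + j60.
|H(j6)| = |4 + j12| / |5 + j60| = 12.649 / 60.208 ≈ 0.2101.

|H(j6)| ≈ 0.2101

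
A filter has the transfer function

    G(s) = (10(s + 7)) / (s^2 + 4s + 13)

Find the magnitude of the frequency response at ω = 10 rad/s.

|G(j10)| ≈ 1.275

Substitute s = j10: numerator = 70 + j100, denominator = -87 + j40.
|G(j10)| = |70 + j100| / |-87 + j40| = 122.07 / 95.755 ≈ 1.275.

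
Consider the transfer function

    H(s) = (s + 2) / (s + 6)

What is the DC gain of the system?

Set s = 0: H(0) = (2) / (6) = 1/3.

H(0) = 1/3 ≈ 0.3333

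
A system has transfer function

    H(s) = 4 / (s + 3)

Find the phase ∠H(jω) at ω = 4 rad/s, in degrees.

At s = j4: numerator = 4, denominator = 3 + j4.
∠H = ∠num − ∠den = 0° − (53.130°) = -53.13°.

∠H(j4) ≈ -53.13°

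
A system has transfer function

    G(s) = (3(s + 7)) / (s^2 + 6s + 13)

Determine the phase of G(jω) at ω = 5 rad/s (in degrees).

At s = j5: numerator = 21 + j15, denominator = -12 + j30.
∠G = ∠num − ∠den = 35.538° − (111.80°) = -76.26°.

∠G(j5) ≈ -76.26°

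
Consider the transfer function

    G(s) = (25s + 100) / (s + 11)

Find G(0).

G(0) = 100/11 ≈ 9.091

Set s = 0: G(0) = (100) / (11) = 100/11.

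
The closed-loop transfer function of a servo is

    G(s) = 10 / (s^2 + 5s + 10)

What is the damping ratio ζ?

ζ ≈ 0.7906

Compare the denominator to the standard form s^2 + 2ζωₙs + ωₙ².
ωₙ² = 10, so ωₙ = √10 ≈ 3.162 rad/s.
2ζωₙ = 5, so ζ = 5/(2·√10) ≈ 0.7906.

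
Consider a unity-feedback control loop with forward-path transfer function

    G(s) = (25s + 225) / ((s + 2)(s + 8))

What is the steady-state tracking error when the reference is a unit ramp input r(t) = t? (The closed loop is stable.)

G(s) has no poles at the origin.
This is a Type 0 system; Kv = lim_{s→0} s·G(s) = 0, so the steady-state error for a ramp input is infinite.

e_ss = ∞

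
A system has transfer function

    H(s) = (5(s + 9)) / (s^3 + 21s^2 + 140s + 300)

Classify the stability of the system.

stable

The denominator s^3 + 21s^2 + 140s + 300 factors as (s + 5)(s + 10)(s + 6), giving poles at s = -5, -10, -6.
Since all poles lie strictly in the left half-plane, the system is stable.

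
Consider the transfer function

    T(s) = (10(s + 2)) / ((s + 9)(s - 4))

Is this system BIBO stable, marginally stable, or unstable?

The poles can be read from the denominator factors: s = -9, 4.
Since the pole(s) at s = 4 lie in the right half-plane, the system is unstable.

unstable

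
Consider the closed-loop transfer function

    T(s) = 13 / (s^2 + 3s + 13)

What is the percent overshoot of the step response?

%OS ≈ 23.8%

Comparing s^2 + 3s + 13 to s^2 + 2ζωₙs + ωₙ²: ωₙ = √13 ≈ 3.606 rad/s and ζ = 3/(2·√13) ≈ 0.4160.
%OS = 100·exp(−πζ/√(1−ζ²)) = 100·exp(−π·0.4160/√(1−0.4160²)) ≈ 23.8%.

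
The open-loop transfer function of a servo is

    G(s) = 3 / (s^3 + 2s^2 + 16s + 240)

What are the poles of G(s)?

s = -6, 2 + 6j, 2 - 6j

The poles are the roots of the denominator s^3 + 2s^2 + 16s + 240 = 0.
Trying s = -6: the polynomial evaluates to 0, so (s + 6) is a factor.
Dividing out leaves s^2 - 4s + 40 = 0.
The quadratic formula then gives s = 2 ± 6j.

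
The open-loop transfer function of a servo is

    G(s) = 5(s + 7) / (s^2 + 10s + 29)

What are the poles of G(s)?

The poles are the roots of the denominator s^2 + 10s + 29 = 0.
Using the quadratic formula: s = (-10 ± √(-16))/2 = -5 ± 2j.

s = -5 ± 2j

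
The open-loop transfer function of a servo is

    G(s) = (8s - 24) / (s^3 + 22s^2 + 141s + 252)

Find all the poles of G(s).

The poles are the roots of the denominator s^3 + 22s^2 + 141s + 252 = 0.
Trying s = -3: the polynomial evaluates to 0, so (s + 3) is a factor.
Dividing out leaves s^2 + 19s + 84 = 0.
Factoring the quadratic: (s + 12)(s + 7) = 0.

s = -3, -12, -7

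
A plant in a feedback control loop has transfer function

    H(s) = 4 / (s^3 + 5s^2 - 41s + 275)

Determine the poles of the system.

The poles are the roots of the denominator s^3 + 5s^2 - 41s + 275 = 0.
Trying s = -11: the polynomial evaluates to 0, so (s + 11) is a factor.
Dividing out leaves s^2 - 6s + 25 = 0.
The quadratic formula then gives s = 3 ± 4j.

s = 3 + 4j, 3 - 4j, -11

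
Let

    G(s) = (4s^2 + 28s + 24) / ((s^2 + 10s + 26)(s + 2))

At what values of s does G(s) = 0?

Set the numerator to zero: 4s^2 + 28s + 24 = 0, i.e. 4·(s^2 + 7s + 6) = 0.
Factoring: (s + 1)(s + 6) = 0.

s = -1, -6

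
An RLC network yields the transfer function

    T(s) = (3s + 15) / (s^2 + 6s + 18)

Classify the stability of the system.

The denominator s^2 + 6s + 18 factors as (s^2 + 6s + 18), giving poles at s = -3 ± 3j.
Since all poles lie strictly in the left half-plane, the system is stable.

stable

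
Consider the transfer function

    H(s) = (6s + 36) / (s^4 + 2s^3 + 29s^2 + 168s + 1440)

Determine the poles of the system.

The poles are the roots of the denominator s^4 + 2s^3 + 29s^2 + 168s + 1440 = 0.
No real roots exist; factor into two real quadratics: (s^2 - 6s + 45)(s^2 + 8s + 32) = 0.
Each quadratic gives a conjugate pair via the quadratic formula.

s = 3 ± 6j, -4 ± 4j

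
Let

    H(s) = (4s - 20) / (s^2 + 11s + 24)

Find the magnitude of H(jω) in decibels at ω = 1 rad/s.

Substitute s = j1: numerator = -20 + j4, denominator = 23 + j11.
|H(j1)| = |-20 + j4| / |23 + j11| = 20.396 / 25.495 = 0.8000.
In decibels: 20·log₁₀(0.8000) ≈ -1.94 dB.

|H(j1)|_dB ≈ -1.94 dB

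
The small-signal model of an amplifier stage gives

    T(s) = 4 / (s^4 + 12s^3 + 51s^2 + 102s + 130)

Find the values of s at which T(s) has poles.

The poles are the roots of the denominator s^4 + 12s^3 + 51s^2 + 102s + 130 = 0.
No real roots exist; factor into two real quadratics: (s^2 + 10s + 26)(s^2 + 2s + 5) = 0.
Each quadratic gives a conjugate pair via the quadratic formula.

s = -5 + j, -5 - j, -1 + 2j, -1 - 2j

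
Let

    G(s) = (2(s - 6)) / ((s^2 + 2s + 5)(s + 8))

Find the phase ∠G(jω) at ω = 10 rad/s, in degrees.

∠G(j10) ≈ -98.49°

At s = j10: numerator = -12 + j20, denominator = -960 - j790.
∠G = ∠num − ∠den = 120.96° − (-140.55°) = 261.5°, which wraps to -98.49°.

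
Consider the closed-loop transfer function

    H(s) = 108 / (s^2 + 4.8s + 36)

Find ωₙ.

ωₙ = 6 rad/s

Compare the denominator to the standard form s^2 + 2ζωₙs + ωₙ².
ωₙ² = 36, so ωₙ = 6 rad/s.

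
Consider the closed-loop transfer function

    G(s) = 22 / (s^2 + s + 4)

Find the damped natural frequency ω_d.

ω_d ≈ 1.936 rad/s

Comparing s^2 + s + 4 to s^2 + 2ζωₙs + ωₙ²: ωₙ = 2 rad/s and ζ = 1/(2·2) = 0.25.
ζωₙ = 1/2 = 0.5, so ω_d = ωₙ√(1−ζ²) = √(ωₙ² − (ζωₙ)²) = √(4 − 0.5²) = √3.75 ≈ 1.936 rad/s.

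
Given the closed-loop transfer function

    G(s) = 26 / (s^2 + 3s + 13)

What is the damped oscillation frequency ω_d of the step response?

Comparing s^2 + 3s + 13 to s^2 + 2ζωₙs + ωₙ²: ωₙ = √13 ≈ 3.606 rad/s and ζ = 3/(2·√13) ≈ 0.4160.
ζωₙ = 3/2 = 1.5, so ω_d = ωₙ√(1−ζ²) = √(ωₙ² − (ζωₙ)²) = √(13 − 1.5²) = √10.75 ≈ 3.279 rad/s.

ω_d ≈ 3.279 rad/s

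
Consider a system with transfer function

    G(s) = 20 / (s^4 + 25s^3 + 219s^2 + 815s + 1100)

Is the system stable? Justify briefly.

stable

The denominator s^4 + 25s^3 + 219s^2 + 815s + 1100 factors as (s + 5)^2(s + 4)(s + 11), giving poles at s = -5, -5, -4, -11.
Since all poles lie strictly in the left half-plane, the system is stable.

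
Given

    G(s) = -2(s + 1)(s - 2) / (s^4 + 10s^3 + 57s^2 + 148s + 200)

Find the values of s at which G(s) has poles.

The poles are the roots of the denominator s^4 + 10s^3 + 57s^2 + 148s + 200 = 0.
No real roots exist; factor into two real quadratics: (s^2 + 6s + 25)(s^2 + 4s + 8) = 0.
Each quadratic gives a conjugate pair via the quadratic formula.

s = -3 + 4j, -3 - 4j, -2 + 2j, -2 - 2j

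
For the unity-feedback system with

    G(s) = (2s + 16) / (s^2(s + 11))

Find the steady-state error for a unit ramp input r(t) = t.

G(s) has 2 poles at the origin.
This is a Type 2 system; for a ramp input the steady-state error is zero.

e_ss = 0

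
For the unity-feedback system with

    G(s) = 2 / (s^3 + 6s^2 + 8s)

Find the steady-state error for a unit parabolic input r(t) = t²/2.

G(s) has one pole at the origin.
This is a Type 1 system; Ka = lim_{s→0} s^2·G(s) = 0, so the steady-state error for a parabola input is infinite.

e_ss = ∞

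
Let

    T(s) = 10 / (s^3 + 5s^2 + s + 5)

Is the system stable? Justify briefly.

marginally stable

The denominator s^3 + 5s^2 + s + 5 factors as (s^2 + 1)(s + 5), giving poles at s = j, -j, -5.
Since the simple pole(s) at s = ±j lie on the jω-axis with none in the right half-plane, the system is marginally stable.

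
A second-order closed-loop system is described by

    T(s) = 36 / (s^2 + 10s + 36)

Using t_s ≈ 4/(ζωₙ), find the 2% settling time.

t_s ≈ 0.8000 s

Comparing s^2 + 10s + 36 to s^2 + 2ζωₙs + ωₙ²: ωₙ = 6 rad/s and ζ = 10/(2·6) ≈ 0.8333.
ζωₙ = 10/2 = 5, so t_s ≈ 4/(ζωₙ) = 4/5 = 0.8000 s.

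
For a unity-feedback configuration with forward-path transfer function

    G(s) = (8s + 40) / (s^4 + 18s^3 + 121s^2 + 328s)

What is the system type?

Type 1

Factor s from the denominator: s^4 + 18s^3 + 121s^2 + 328s = s·(s^3 + 18s^2 + 121s + 328).
There is 1 pole at the origin, so the system is Type 1.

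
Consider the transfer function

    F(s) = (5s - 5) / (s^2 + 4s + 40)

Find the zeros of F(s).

Set the numerator to zero: 5s - 5 = 0, i.e. 5·(s - 1) = 0.
So s = 1.

s = 1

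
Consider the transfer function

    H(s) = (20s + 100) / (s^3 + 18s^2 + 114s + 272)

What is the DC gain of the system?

Set s = 0: H(0) = (100) / (272) = 25/68.

H(0) = 25/68 ≈ 0.3676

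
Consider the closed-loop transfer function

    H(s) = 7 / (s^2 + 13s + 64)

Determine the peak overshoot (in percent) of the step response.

Comparing s^2 + 13s + 64 to s^2 + 2ζωₙs + ωₙ²: ωₙ = 8 rad/s and ζ = 13/(2·8) = 0.8125.
%OS = 100·exp(−πζ/√(1−ζ²)) = 100·exp(−π·0.8125/√(1−0.8125²)) ≈ 1.25%.

%OS ≈ 1.25%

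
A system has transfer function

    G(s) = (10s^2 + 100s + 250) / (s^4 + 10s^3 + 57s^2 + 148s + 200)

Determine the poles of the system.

s = -3 + 4j, -3 - 4j, -2 + 2j, -2 - 2j

The poles are the roots of the denominator s^4 + 10s^3 + 57s^2 + 148s + 200 = 0.
No real roots exist; factor into two real quadratics: (s^2 + 6s + 25)(s^2 + 4s + 8) = 0.
Each quadratic gives a conjugate pair via the quadratic formula.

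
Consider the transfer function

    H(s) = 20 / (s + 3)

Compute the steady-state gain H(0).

H(0) = 20/3 ≈ 6.667

Set s = 0: H(0) = (20) / (3) = 20/3.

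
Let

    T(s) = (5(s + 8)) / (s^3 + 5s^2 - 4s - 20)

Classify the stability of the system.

The denominator s^3 + 5s^2 - 4s - 20 factors as (s - 2)(s + 5)(s + 2), giving poles at s = 2, -5, -2.
Since the pole(s) at s = 2 lie in the right half-plane, the system is unstable.

unstable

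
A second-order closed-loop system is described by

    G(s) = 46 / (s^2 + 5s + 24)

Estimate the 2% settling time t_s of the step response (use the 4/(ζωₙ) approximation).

t_s ≈ 1.600 s

Comparing s^2 + 5s + 24 to s^2 + 2ζωₙs + ωₙ²: ωₙ = √24 ≈ 4.899 rad/s and ζ = 5/(2·√24) ≈ 0.5103.
ζωₙ = 5/2 = 2.5, so t_s ≈ 4/(ζωₙ) = 4/2.5 = 1.600 s.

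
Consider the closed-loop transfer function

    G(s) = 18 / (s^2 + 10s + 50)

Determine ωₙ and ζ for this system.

ωₙ ≈ 7.071 rad/s, ζ ≈ 0.7071

Compare the denominator to the standard form s^2 + 2ζωₙs + ωₙ².
ωₙ² = 50, so ωₙ = √50 ≈ 7.071 rad/s.
2ζωₙ = 10, so ζ = 10/(2·√50) ≈ 0.7071.
With ζ = 0.7071 the response is underdamped.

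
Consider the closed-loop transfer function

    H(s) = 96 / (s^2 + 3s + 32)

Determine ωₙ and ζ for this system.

Compare the denominator to the standard form s^2 + 2ζωₙs + ωₙ².
ωₙ² = 32, so ωₙ = √32 ≈ 5.657 rad/s.
2ζωₙ = 3, so ζ = 3/(2·√32) ≈ 0.2652.

ωₙ ≈ 5.657 rad/s, ζ ≈ 0.2652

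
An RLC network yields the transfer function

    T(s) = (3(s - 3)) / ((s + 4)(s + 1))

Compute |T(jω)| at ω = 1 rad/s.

|T(j1)| ≈ 1.627

Substitute s = j1: numerator = -9 + j3, denominator = 3 + j5.
|T(j1)| = |-9 + j3| / |3 + j5| = 9.4868 / 5.8310 ≈ 1.627.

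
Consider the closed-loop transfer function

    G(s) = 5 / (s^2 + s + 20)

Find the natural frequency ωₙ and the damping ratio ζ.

ωₙ ≈ 4.472 rad/s, ζ ≈ 0.1118

Compare the denominator to the standard form s^2 + 2ζωₙs + ωₙ².
ωₙ² = 20, so ωₙ = √20 ≈ 4.472 rad/s.
2ζωₙ = 1, so ζ = 1/(2·√20) ≈ 0.1118.
With ζ = 0.1118 the response is underdamped.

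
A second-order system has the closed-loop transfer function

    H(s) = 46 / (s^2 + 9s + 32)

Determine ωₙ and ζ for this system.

Compare the denominator to the standard form s^2 + 2ζωₙs + ωₙ².
ωₙ² = 32, so ωₙ = √32 ≈ 5.657 rad/s.
2ζωₙ = 9, so ζ = 9/(2·√32) ≈ 0.7955.
With ζ = 0.7955 the response is underdamped.

ωₙ ≈ 5.657 rad/s, ζ ≈ 0.7955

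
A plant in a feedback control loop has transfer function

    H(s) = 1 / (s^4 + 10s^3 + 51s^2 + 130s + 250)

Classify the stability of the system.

The denominator s^4 + 10s^3 + 51s^2 + 130s + 250 factors as (s^2 + 8s + 25)(s^2 + 2s + 10), giving poles at s = -4 ± 3j, -1 ± 3j.
Since all poles lie strictly in the left half-plane, the system is stable.

stable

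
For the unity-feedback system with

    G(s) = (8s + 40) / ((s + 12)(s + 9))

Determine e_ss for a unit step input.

G(s) has no poles at the origin.
This is a Type 0 system. Kp = lim_{s→0} G(s) = 40/108 = 10/27.
e_ss = 1/(1 + Kp) = 1/(1 + 10/27) = 27/37 ≈ 0.7297.

e_ss = 0.7297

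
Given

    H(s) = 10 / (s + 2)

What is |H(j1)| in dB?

Substitute s = j1: numerator = 10, denominator = 2 + j1.
|H(j1)| = |10| / |2 + j1| = 10 / 2.2361 ≈ 4.472.
In decibels: 20·log₁₀(4.472) ≈ 13.0 dB.

|H(j1)|_dB ≈ 13.0 dB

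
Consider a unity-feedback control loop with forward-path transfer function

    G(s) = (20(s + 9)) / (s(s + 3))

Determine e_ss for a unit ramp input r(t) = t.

G(s) has one pole at the origin.
This is a Type 1 system. Kv = lim_{s→0} s·G(s) = 180/3 = 60.
e_ss = 1/Kv = 1/(60) = 1/60 ≈ 0.01667.

e_ss = 0.01667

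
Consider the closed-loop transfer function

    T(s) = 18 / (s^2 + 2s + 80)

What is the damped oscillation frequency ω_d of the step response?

Comparing s^2 + 2s + 80 to s^2 + 2ζωₙs + ωₙ²: ωₙ = √80 ≈ 8.944 rad/s and ζ = 2/(2·√80) ≈ 0.1118.
ζωₙ = 2/2 = 1, so ω_d = ωₙ√(1−ζ²) = √(ωₙ² − (ζωₙ)²) = √(80 − 1²) = √79 ≈ 8.888 rad/s.

ω_d ≈ 8.888 rad/s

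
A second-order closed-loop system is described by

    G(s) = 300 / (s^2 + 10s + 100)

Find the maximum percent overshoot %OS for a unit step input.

Comparing s^2 + 10s + 100 to s^2 + 2ζωₙs + ωₙ²: ωₙ = 10 rad/s and ζ = 10/(2·10) = 0.5.
%OS = 100·exp(−πζ/√(1−ζ²)) = 100·exp(−π·0.5/√(1−0.5²)) ≈ 16.3%.

%OS ≈ 16.3%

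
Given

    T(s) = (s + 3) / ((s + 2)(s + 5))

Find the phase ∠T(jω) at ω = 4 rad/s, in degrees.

∠T(j4) ≈ -48.96°

At s = j4: numerator = 3 + j4, denominator = -6 + j28.
∠T = ∠num − ∠den = 53.130° − (102.09°) = -48.96°.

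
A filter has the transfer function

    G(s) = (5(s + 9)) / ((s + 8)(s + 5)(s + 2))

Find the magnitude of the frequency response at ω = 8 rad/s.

|G(j8)| ≈ 0.06841

Substitute s = j8: numerator = 45 + j40, denominator = -880 + j16.
|G(j8)| = |45 + j40| / |-880 + j16| = 60.208 / 880.15 ≈ 0.06841.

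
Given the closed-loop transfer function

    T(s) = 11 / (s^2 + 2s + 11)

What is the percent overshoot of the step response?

Comparing s^2 + 2s + 11 to s^2 + 2ζωₙs + ωₙ²: ωₙ = √11 ≈ 3.317 rad/s and ζ = 2/(2·√11) ≈ 0.3015.
%OS = 100·exp(−πζ/√(1−ζ²)) = 100·exp(−π·0.3015/√(1−0.3015²)) ≈ 37.0%.

%OS ≈ 37.0%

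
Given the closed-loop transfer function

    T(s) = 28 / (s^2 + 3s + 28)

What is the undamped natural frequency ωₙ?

Compare the denominator to the standard form s^2 + 2ζωₙs + ωₙ².
ωₙ² = 28, so ωₙ = √28 ≈ 5.292 rad/s.

ωₙ ≈ 5.292 rad/s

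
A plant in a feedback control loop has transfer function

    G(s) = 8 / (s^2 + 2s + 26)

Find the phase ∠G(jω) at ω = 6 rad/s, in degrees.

At s = j6: numerator = 8, denominator = -10 + j12.
∠G = ∠num − ∠den = 0° − (129.81°) = -129.8°.

∠G(j6) ≈ -129.8°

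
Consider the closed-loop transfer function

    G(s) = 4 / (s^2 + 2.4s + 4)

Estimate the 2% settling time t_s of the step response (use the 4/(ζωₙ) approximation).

Comparing s^2 + 2.4s + 4 to s^2 + 2ζωₙs + ωₙ²: ωₙ = 2 rad/s and ζ = 2.4/(2·2) = 0.6.
ζωₙ = 2.4/2 = 1.2, so t_s ≈ 4/(ζωₙ) = 4/1.2 ≈ 3.333 s.

t_s ≈ 3.333 s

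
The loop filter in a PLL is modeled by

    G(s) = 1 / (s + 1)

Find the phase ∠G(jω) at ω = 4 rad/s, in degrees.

At s = j4: numerator = 1, denominator = 1 + j4.
∠G = ∠num − ∠den = 0° − (75.964°) = -75.96°.

∠G(j4) ≈ -75.96°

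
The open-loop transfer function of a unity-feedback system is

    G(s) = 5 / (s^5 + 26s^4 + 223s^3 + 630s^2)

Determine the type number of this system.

Factor s from the denominator: s^5 + 26s^4 + 223s^3 + 630s^2 = s^2·(s^3 + 26s^2 + 223s + 630).
There are 2 poles at the origin, so the system is Type 2.

Type 2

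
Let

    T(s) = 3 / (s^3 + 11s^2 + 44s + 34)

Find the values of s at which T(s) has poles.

s = -5 ± 3j, -1

The poles are the roots of the denominator s^3 + 11s^2 + 44s + 34 = 0.
Trying s = -1: the polynomial evaluates to 0, so (s + 1) is a factor.
Dividing out leaves s^2 + 10s + 34 = 0.
The quadratic formula then gives s = -5 ± 3j.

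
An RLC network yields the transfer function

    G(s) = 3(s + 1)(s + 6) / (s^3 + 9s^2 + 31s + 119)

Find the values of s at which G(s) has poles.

The poles are the roots of the denominator s^3 + 9s^2 + 31s + 119 = 0.
Trying s = -7: the polynomial evaluates to 0, so (s + 7) is a factor.
Dividing out leaves s^2 + 2s + 17 = 0.
The quadratic formula then gives s = -1 ± 4j.

s = -1 ± 4j, -7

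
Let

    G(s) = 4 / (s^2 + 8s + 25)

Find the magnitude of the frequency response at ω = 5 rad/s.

Substitute s = j5: numerator = 4, denominator = j40.
|G(j5)| = |4| / |j40| = 4 / 40 = 0.1000.

|G(j5)| = 0.1000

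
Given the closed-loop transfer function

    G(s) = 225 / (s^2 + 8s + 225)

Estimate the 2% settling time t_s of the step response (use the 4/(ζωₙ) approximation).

Comparing s^2 + 8s + 225 to s^2 + 2ζωₙs + ωₙ²: ωₙ = 15 rad/s and ζ = 8/(2·15) ≈ 0.2667.
ζωₙ = 8/2 = 4, so t_s ≈ 4/(ζωₙ) = 4/4 = 1 s.

t_s ≈ 1 s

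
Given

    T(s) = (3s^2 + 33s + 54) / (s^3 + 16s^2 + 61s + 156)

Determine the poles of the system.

The poles are the roots of the denominator s^3 + 16s^2 + 61s + 156 = 0.
Trying s = -12: the polynomial evaluates to 0, so (s + 12) is a factor.
Dividing out leaves s^2 + 4s + 13 = 0.
The quadratic formula then gives s = -2 ± 3j.

s = -2 ± 3j, -12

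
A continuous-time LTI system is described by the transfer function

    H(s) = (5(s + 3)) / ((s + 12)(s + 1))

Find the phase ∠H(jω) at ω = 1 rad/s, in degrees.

∠H(j1) ≈ -31.33°

At s = j1: numerator = 15 + j5, denominator = 11 + j13.
∠H = ∠num − ∠den = 18.435° − (49.764°) = -31.33°.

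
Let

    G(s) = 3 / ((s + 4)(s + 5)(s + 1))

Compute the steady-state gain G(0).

At s = 0 each factor (s + a) contributes a and each (s^2 + bs + c) contributes c.
G(0) = 3·1 / ((4) · (5) · (1)) = 3/20 = 3/20.

G(0) = 3/20 ≈ 0.1500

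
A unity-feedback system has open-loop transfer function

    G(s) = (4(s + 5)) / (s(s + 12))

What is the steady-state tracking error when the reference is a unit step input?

G(s) has one pole at the origin.
This is a Type 1 system; for a step input the steady-state error is zero.

e_ss = 0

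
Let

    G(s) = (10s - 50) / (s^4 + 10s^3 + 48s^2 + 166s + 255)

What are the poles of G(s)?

The poles are the roots of the denominator s^4 + 10s^3 + 48s^2 + 166s + 255 = 0.
Trying s = -5: the polynomial evaluates to 0, so (s + 5) is a factor.
Dividing out leaves s^3 + 5s^2 + 23s + 51 = 0.
This factors further as (s^2 + 2s + 17)(s + 3) = 0.

s = -1 ± 4j, -5, -3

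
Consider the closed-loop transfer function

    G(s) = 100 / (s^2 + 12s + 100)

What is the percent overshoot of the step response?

Comparing s^2 + 12s + 100 to s^2 + 2ζωₙs + ωₙ²: ωₙ = 10 rad/s and ζ = 12/(2·10) = 0.6.
%OS = 100·exp(−πζ/√(1−ζ²)) = 100·exp(−π·0.6/√(1−0.6²)) ≈ 9.48%.

%OS ≈ 9.48%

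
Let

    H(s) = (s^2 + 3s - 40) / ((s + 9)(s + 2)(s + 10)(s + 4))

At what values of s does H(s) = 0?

s = -8, 5

Set the numerator to zero: s^2 + 3s - 40 = 0.
Factoring: (s + 8)(s - 5) = 0.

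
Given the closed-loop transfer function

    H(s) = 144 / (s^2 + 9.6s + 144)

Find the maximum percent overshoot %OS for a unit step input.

%OS ≈ 25.4%

Comparing s^2 + 9.6s + 144 to s^2 + 2ζωₙs + ωₙ²: ωₙ = 12 rad/s and ζ = 9.6/(2·12) = 0.4.
%OS = 100·exp(−πζ/√(1−ζ²)) = 100·exp(−π·0.4/√(1−0.4²)) ≈ 25.4%.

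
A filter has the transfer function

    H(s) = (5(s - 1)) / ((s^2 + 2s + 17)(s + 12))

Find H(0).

H(0) = -5/204 ≈ -0.02451

At s = 0 each factor (s + a) contributes a and each (s^2 + bs + c) contributes c.
H(0) = 5·(-1) / ((17) · (12)) = -5/204 = -5/204.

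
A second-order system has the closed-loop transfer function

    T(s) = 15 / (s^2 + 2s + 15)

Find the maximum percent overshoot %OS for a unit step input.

Comparing s^2 + 2s + 15 to s^2 + 2ζωₙs + ωₙ²: ωₙ = √15 ≈ 3.873 rad/s and ζ = 2/(2·√15) ≈ 0.2582.
%OS = 100·exp(−πζ/√(1−ζ²)) = 100·exp(−π·0.2582/√(1−0.2582²)) ≈ 43.2%.

%OS ≈ 43.2%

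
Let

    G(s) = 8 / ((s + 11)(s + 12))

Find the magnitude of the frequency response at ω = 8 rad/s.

|G(j8)| ≈ 0.04078

Substitute s = j8: numerator = 8, denominator = 68 + j184.
|G(j8)| = |8| / |68 + j184| = 8 / 196.16 ≈ 0.04078.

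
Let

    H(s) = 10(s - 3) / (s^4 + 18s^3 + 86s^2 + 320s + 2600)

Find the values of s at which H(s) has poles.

The poles are the roots of the denominator s^4 + 18s^3 + 86s^2 + 320s + 2600 = 0.
Trying s = -10: the polynomial evaluates to 0, so (s + 10) is a factor.
Dividing out leaves s^3 + 8s^2 + 6s + 260 = 0.
This factors further as (s^2 - 2s + 26)(s + 10) = 0.

s = -10, 1 ± 5j, -10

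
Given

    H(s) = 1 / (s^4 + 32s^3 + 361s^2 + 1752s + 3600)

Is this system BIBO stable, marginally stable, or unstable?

The denominator s^4 + 32s^3 + 361s^2 + 1752s + 3600 factors as (s + 12)^2(s^2 + 8s + 25), giving poles at s = -12, -4 ± 3j, -12.
Since all poles lie strictly in the left half-plane, the system is stable.

stable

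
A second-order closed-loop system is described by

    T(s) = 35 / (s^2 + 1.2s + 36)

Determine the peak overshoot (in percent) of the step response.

Comparing s^2 + 1.2s + 36 to s^2 + 2ζωₙs + ωₙ²: ωₙ = 6 rad/s and ζ = 1.2/(2·6) = 0.1.
%OS = 100·exp(−πζ/√(1−ζ²)) = 100·exp(−π·0.1/√(1−0.1²)) ≈ 72.9%.

%OS ≈ 72.9%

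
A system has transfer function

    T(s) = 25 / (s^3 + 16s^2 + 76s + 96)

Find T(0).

Set s = 0: T(0) = (25) / (96) = 25/96.

T(0) = 25/96 ≈ 0.2604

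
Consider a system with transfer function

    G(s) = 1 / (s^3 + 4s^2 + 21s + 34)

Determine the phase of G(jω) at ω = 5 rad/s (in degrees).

∠G(j5) ≈ 163.1°

At s = j5: numerator = 1, denominator = -66 - j20.
∠G = ∠num − ∠den = 0° − (-163.14°) = 163.1°.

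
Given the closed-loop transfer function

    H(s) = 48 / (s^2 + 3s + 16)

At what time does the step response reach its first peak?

Comparing s^2 + 3s + 16 to s^2 + 2ζωₙs + ωₙ²: ωₙ = 4 rad/s and ζ = 3/(2·4) = 0.375.
ζωₙ = 3/2 = 1.5, so ω_d = ωₙ√(1−ζ²) = √(ωₙ² − (ζωₙ)²) = √(16 − 1.5²) = √13.75 ≈ 3.708 rad/s.
t_p = π/ω_d = π/3.708 ≈ 0.8472 s.

t_p ≈ 0.8472 s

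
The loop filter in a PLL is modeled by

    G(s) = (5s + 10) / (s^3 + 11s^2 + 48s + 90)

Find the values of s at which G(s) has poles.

The poles are the roots of the denominator s^3 + 11s^2 + 48s + 90 = 0.
Trying s = -5: the polynomial evaluates to 0, so (s + 5) is a factor.
Dividing out leaves s^2 + 6s + 18 = 0.
The quadratic formula then gives s = -3 ± 3j.

s = -3 + 3j, -3 - 3j, -5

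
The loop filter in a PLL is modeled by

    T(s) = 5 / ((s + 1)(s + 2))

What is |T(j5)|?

|T(j5)| ≈ 0.1821

Substitute s = j5: numerator = 5, denominator = -23 + j15.
|T(j5)| = |5| / |-23 + j15| = 5 / 27.459 ≈ 0.1821.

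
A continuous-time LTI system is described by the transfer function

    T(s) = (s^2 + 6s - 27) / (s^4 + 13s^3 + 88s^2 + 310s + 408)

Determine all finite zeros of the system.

s = 3, -9

Set the numerator to zero: s^2 + 6s - 27 = 0.
Factoring: (s - 3)(s + 9) = 0.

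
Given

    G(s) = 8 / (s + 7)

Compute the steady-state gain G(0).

G(0) = 8/7 ≈ 1.143

Set s = 0: G(0) = (8) / (7) = 8/7.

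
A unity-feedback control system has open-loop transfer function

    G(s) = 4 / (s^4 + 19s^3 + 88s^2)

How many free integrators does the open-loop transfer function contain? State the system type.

Type 2

Factor s from the denominator: s^4 + 19s^3 + 88s^2 = s^2·(s^2 + 19s + 88).
There are 2 poles at the origin, so the system is Type 2.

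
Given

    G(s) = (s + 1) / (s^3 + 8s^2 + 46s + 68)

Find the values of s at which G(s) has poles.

s = -3 ± 5j, -2

The poles are the roots of the denominator s^3 + 8s^2 + 46s + 68 = 0.
Trying s = -2: the polynomial evaluates to 0, so (s + 2) is a factor.
Dividing out leaves s^2 + 6s + 34 = 0.
The quadratic formula then gives s = -3 ± 5j.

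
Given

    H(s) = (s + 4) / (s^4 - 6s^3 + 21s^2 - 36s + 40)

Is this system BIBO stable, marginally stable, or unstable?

unstable

The denominator s^4 - 6s^3 + 21s^2 - 36s + 40 factors as (s^2 - 4s + 8)(s^2 - 2s + 5), giving poles at s = 2 + 2j, 2 - 2j, 1 + 2j, 1 - 2j.
Since the pole(s) at s = 2 + 2j, 2 - 2j, 1 + 2j, 1 - 2j lie in the right half-plane, the system is unstable.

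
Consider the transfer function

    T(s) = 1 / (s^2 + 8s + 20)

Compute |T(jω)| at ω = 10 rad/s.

|T(j10)| ≈ 0.008839

Substitute s = j10: numerator = 1, denominator = -80 + j80.
|T(j10)| = |1| / |-80 + j80| = 1 / 113.14 ≈ 0.008839.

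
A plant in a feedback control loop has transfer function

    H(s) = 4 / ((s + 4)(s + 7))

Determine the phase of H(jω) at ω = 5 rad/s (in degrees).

∠H(j5) ≈ -86.88°

At s = j5: numerator = 4, denominator = 3 + j55.
∠H = ∠num − ∠den = 0° − (86.878°) = -86.88°.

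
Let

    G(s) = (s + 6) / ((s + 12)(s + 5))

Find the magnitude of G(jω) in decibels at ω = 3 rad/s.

|G(j3)|_dB ≈ -20.6 dB

Substitute s = j3: numerator = 6 + j3, denominator = 51 + j51.
|G(j3)| = |6 + j3| / |51 + j51| = 6.7082 / 72.125 ≈ 0.09301.
In decibels: 20·log₁₀(0.09301) ≈ -20.6 dB.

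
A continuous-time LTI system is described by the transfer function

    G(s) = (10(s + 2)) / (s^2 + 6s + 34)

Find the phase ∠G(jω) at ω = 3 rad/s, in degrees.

∠G(j3) ≈ 20.56°

At s = j3: numerator = 20 + j30, denominator = 25 + j18.
∠G = ∠num − ∠den = 56.310° − (35.754°) = 20.56°.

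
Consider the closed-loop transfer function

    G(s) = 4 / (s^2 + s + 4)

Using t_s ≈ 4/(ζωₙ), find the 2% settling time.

Comparing s^2 + s + 4 to s^2 + 2ζωₙs + ωₙ²: ωₙ = 2 rad/s and ζ = 1/(2·2) = 0.25.
ζωₙ = 1/2 = 0.5, so t_s ≈ 4/(ζωₙ) = 4/0.5 = 8 s.

t_s ≈ 8 s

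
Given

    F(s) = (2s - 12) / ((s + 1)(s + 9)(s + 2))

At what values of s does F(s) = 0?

s = 6

Set the numerator to zero: 2s - 12 = 0, i.e. 2·(s - 6) = 0.
So s = 6.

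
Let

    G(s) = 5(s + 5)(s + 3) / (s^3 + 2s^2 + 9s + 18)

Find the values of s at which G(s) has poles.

s = ±3j, -2

The poles are the roots of the denominator s^3 + 2s^2 + 9s + 18 = 0.
Trying s = -2: the polynomial evaluates to 0, so (s + 2) is a factor.
Dividing out leaves s^2 + 9 = 0.
The quadratic formula then gives s = 0 ± 3j.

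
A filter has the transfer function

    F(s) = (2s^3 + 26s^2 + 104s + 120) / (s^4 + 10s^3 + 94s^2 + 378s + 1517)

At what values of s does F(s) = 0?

Set the numerator to zero: 2s^3 + 26s^2 + 104s + 120 = 0, i.e. 2·(s^3 + 13s^2 + 52s + 60) = 0.
Factoring: (s + 6)(s + 5)(s + 2) = 0.

s = -6, -5, -2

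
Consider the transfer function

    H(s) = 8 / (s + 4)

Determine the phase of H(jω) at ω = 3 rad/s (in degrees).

∠H(j3) ≈ -36.87°

At s = j3: numerator = 8, denominator = 4 + j3.
∠H = ∠num − ∠den = 0° − (36.870°) = -36.87°.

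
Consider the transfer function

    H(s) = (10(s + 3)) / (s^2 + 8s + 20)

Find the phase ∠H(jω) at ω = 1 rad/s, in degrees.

At s = j1: numerator = 30 + j10, denominator = 19 + j8.
∠H = ∠num − ∠den = 18.435° − (22.834°) = -4.399°.

∠H(j1) ≈ -4.399°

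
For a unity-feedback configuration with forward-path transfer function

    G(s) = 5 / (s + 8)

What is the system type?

The denominator has no factor of s at the origin — no free integrator — so this is a Type 0 system.

Type 0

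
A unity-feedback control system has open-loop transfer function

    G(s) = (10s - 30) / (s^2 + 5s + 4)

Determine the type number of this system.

The denominator has no factor of s at the origin — no free integrator — so this is a Type 0 system.

Type 0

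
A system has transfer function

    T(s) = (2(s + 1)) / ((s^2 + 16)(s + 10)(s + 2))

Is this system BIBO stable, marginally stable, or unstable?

The poles can be read from the denominator factors: s = ±4j, -10, -2.
Since the simple pole(s) at s = 4j, -4j lie on the jω-axis with none in the right half-plane, the system is marginally stable.

marginally stable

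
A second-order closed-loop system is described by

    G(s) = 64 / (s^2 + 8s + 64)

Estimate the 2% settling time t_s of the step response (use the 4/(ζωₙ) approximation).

t_s ≈ 1 s

Comparing s^2 + 8s + 64 to s^2 + 2ζωₙs + ωₙ²: ωₙ = 8 rad/s and ζ = 8/(2·8) = 0.5.
ζωₙ = 8/2 = 4, so t_s ≈ 4/(ζωₙ) = 4/4 = 1 s.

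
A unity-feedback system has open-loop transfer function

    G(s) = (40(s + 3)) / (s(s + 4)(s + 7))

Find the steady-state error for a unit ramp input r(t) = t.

G(s) has one pole at the origin.
This is a Type 1 system. Kv = lim_{s→0} s·G(s) = 120/28 = 30/7.
e_ss = 1/Kv = 1/(30/7) = 7/30 ≈ 0.2333.

e_ss = 0.2333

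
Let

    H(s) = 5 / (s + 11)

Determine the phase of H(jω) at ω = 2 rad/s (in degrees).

At s = j2: numerator = 5, denominator = 11 + j2.
∠H = ∠num − ∠den = 0° − (10.305°) = -10.30°.

∠H(j2) ≈ -10.30°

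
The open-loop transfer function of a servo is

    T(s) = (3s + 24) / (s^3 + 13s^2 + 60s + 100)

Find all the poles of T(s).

s = -5, -4 ± 2j

The poles are the roots of the denominator s^3 + 13s^2 + 60s + 100 = 0.
Trying s = -5: the polynomial evaluates to 0, so (s + 5) is a factor.
Dividing out leaves s^2 + 8s + 20 = 0.
The quadratic formula then gives s = -4 ± 2j.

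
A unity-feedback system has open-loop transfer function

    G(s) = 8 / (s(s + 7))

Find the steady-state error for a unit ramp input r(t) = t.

G(s) has one pole at the origin.
This is a Type 1 system. Kv = lim_{s→0} s·G(s) = 8/7.
e_ss = 1/Kv = 1/(8/7) = 7/8 ≈ 0.8750.

e_ss = 0.8750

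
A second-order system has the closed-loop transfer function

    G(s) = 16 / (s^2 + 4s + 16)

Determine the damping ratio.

Compare the denominator to the standard form s^2 + 2ζωₙs + ωₙ².
ωₙ² = 16, so ωₙ = 4 rad/s.
2ζωₙ = 4, so ζ = 4/(2·4) = 0.5.

ζ = 0.5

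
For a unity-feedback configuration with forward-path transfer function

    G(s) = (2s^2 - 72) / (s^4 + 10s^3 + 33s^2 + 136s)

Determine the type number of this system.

Factor s from the denominator: s^4 + 10s^3 + 33s^2 + 136s = s·(s^3 + 10s^2 + 33s + 136).
There is 1 pole at the origin, so the system is Type 1.

Type 1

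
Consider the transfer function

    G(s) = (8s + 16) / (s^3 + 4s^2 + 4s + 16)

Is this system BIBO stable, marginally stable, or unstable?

marginally stable

The denominator s^3 + 4s^2 + 4s + 16 factors as (s^2 + 4)(s + 4), giving poles at s = 2j, -2j, -4.
Since the simple pole(s) at s = ±2j lie on the jω-axis with none in the right half-plane, the system is marginally stable.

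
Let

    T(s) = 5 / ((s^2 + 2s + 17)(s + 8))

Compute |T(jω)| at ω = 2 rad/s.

|T(j2)| ≈ 0.04458

Substitute s = j2: numerator = 5, denominator = 96 + j58.
|T(j2)| = |5| / |96 + j58| = 5 / 112.16 ≈ 0.04458.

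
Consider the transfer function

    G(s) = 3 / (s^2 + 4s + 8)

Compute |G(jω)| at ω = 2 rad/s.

Substitute s = j2: numerator = 3, denominator = 4 + j8.
|G(j2)| = |3| / |4 + j8| = 3 / 8.9443 ≈ 0.3354.

|G(j2)| ≈ 0.3354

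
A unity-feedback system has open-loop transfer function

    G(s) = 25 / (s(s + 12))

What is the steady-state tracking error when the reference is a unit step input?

G(s) has one pole at the origin.
This is a Type 1 system; for a step input the steady-state error is zero.

e_ss = 0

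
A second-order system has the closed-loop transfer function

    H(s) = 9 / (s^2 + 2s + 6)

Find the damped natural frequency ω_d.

ω_d ≈ 2.236 rad/s

Comparing s^2 + 2s + 6 to s^2 + 2ζωₙs + ωₙ²: ωₙ = √6 ≈ 2.449 rad/s and ζ = 2/(2·√6) ≈ 0.4082.
ζωₙ = 2/2 = 1, so ω_d = ωₙ√(1−ζ²) = √(ωₙ² − (ζωₙ)²) = √(6 − 1²) = √5 ≈ 2.236 rad/s.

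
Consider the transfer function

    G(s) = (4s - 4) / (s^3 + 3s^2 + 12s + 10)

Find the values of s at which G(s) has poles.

s = -1, -1 + 3j, -1 - 3j

The poles are the roots of the denominator s^3 + 3s^2 + 12s + 10 = 0.
Trying s = -1: the polynomial evaluates to 0, so (s + 1) is a factor.
Dividing out leaves s^2 + 2s + 10 = 0.
The quadratic formula then gives s = -1 ± 3j.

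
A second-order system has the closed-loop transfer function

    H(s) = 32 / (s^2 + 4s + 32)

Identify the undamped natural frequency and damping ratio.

Compare the denominator to the standard form s^2 + 2ζωₙs + ωₙ².
ωₙ² = 32, so ωₙ = √32 ≈ 5.657 rad/s.
2ζωₙ = 4, so ζ = 4/(2·√32) ≈ 0.3536.
With ζ = 0.3536 the response is underdamped.

ωₙ ≈ 5.657 rad/s, ζ ≈ 0.3536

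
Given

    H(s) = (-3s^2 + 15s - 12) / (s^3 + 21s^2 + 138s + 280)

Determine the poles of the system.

The poles are the roots of the denominator s^3 + 21s^2 + 138s + 280 = 0.
Trying s = -4: the polynomial evaluates to 0, so (s + 4) is a factor.
Dividing out leaves s^2 + 17s + 70 = 0.
Factoring the quadratic: (s + 10)(s + 7) = 0.

s = -4, -10, -7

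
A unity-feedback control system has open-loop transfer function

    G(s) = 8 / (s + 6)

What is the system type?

Type 0

The denominator has no factor of s at the origin — no free integrator — so this is a Type 0 system.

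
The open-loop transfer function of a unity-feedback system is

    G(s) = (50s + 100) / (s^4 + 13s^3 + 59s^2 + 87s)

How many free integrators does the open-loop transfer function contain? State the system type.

Type 1

Factor s from the denominator: s^4 + 13s^3 + 59s^2 + 87s = s·(s^3 + 13s^2 + 59s + 87).
There is 1 pole at the origin, so the system is Type 1.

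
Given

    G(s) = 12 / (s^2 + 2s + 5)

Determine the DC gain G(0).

Set s = 0: G(0) = (12) / (5) = 12/5.

G(0) = 12/5 ≈ 2.400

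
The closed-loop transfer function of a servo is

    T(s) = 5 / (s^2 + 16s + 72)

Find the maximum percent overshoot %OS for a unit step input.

%OS ≈ 0.0138%

Comparing s^2 + 16s + 72 to s^2 + 2ζωₙs + ωₙ²: ωₙ = √72 ≈ 8.485 rad/s and ζ = 16/(2·√72) ≈ 0.9428.
%OS = 100·exp(−πζ/√(1−ζ²)) = 100·exp(−π·0.9428/√(1−0.9428²)) ≈ 0.0138%.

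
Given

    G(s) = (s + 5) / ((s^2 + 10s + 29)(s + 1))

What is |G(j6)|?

Substitute s = j6: numerator = 5 + j6, denominator = -367 + j18.
|G(j6)| = |5 + j6| / |-367 + j18| = 7.8102 / 367.44 ≈ 0.02126.

|G(j6)| ≈ 0.02126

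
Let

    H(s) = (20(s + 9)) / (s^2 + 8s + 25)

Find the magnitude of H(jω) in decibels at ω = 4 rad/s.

Substitute s = j4: numerator = 180 + j80, denominator = 9 + j32.
|H(j4)| = |180 + j80| / |9 + j32| = 196.98 / 33.242 ≈ 5.926.
In decibels: 20·log₁₀(5.926) ≈ 15.5 dB.

|H(j4)|_dB ≈ 15.5 dB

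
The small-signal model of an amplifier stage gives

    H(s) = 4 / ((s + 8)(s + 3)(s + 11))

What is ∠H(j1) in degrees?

At s = j1: numerator = 4, denominator = 242 + j144.
∠H = ∠num − ∠den = 0° − (30.754°) = -30.75°.

∠H(j1) ≈ -30.75°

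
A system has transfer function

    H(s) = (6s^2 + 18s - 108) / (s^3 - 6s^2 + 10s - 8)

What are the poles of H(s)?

s = 1 + j, 1 - j, 4

The poles are the roots of the denominator s^3 - 6s^2 + 10s - 8 = 0.
Trying s = 4: the polynomial evaluates to 0, so (s - 4) is a factor.
Dividing out leaves s^2 - 2s + 2 = 0.
The quadratic formula then gives s = 1 ± 1j.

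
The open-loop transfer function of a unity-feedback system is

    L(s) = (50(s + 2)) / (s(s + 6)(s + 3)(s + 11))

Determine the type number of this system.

Type 1

The denominator has 1 factor of s at the origin (free integrator), so this is a Type 1 system.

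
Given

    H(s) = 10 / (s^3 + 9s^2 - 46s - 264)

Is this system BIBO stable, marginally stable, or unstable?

unstable

The denominator s^3 + 9s^2 - 46s - 264 factors as (s - 6)(s + 11)(s + 4), giving poles at s = 6, -11, -4.
Since the pole(s) at s = 6 lie in the right half-plane, the system is unstable.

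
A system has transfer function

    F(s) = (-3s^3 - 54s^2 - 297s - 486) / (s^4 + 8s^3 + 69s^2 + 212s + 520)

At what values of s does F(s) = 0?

Set the numerator to zero: -3s^3 - 54s^2 - 297s - 486 = 0, i.e. -3·(s^3 + 18s^2 + 99s + 162) = 0.
Factoring: (s + 9)(s + 6)(s + 3) = 0.

s = -9, -6, -3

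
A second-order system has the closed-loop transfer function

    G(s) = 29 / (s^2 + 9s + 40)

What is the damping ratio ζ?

Compare the denominator to the standard form s^2 + 2ζωₙs + ωₙ².
ωₙ² = 40, so ωₙ = √40 ≈ 6.325 rad/s.
2ζωₙ = 9, so ζ = 9/(2·√40) ≈ 0.7115.

ζ ≈ 0.7115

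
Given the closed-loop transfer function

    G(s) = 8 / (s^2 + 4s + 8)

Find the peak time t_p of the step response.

Comparing s^2 + 4s + 8 to s^2 + 2ζωₙs + ωₙ²: ωₙ = √8 ≈ 2.828 rad/s and ζ = 4/(2·√8) ≈ 0.7071.
ζωₙ = 4/2 = 2, so ω_d = ωₙ√(1−ζ²) = √(ωₙ² − (ζωₙ)²) = √(8 − 2²) = √4 = 2 rad/s.
t_p = π/ω_d = π/2 ≈ 1.571 s.

t_p ≈ 1.571 s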